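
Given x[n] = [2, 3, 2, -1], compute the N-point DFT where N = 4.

X[k] = Σ(n=0 to 3) x[n] · ω_4^(nk)
where ω_4 = e^(-2πi/4)

Computing each X[k]:
X[0] = 6
X[1] = -4i
X[2] = 2
X[3] = 4i

X = [6, -4i, 2, 4i]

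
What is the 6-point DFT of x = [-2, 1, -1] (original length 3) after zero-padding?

Original 3-point DFT: [-2, -2.0000-1.7321i, -2.0000+1.7321i]
Zero-padded 6-point DFT provides frequency interpolation.

DFT_6([x, 0, ...]) = [-2, -1, -2.0000-1.7321i, -4, -2.0000+1.7321i, -1]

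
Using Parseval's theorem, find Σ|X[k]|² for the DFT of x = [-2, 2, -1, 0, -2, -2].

Parseval: Σ|x[n]|² = (1/N)Σ|X[k]|², so Σ|X[k]|² = N·Σ|x[n]|² = 6·17.0000

Σ|X[k]|² = N·Σ|x[n]|² = 6·17.0000 = 102.0000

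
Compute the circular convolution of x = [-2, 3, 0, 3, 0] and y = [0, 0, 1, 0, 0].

(x ⊛ y)[n] = Σ(m=0 to 4) x[m] · y[(n-m) mod 5]

Computing each output sample:
(x ⊛ y)[0] = 3
(x ⊛ y)[1] = 0
(x ⊛ y)[2] = -2
(x ⊛ y)[3] = 3
(x ⊛ y)[4] = 0

x ⊛ y = [3, 0, -2, 3, 0]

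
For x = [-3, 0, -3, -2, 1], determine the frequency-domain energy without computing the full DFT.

Parseval: Σ|x[n]|² = (1/N)Σ|X[k]|², so Σ|X[k]|² = N·Σ|x[n]|² = 5·23.0000

Σ|X[k]|² = N·Σ|x[n]|² = 5·23.0000 = 115.0000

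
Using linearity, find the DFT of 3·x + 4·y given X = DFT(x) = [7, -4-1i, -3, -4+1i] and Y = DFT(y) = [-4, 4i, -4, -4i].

By linearity: DFT(3x + 4y) = 3·DFT(x) + 4·DFT(y)
= 3·[7, -4-1i, -3, -4+1i] + 4·[-4, 4i, -4, -4i]

Computing element-wise:
Z[0] = 3·(7) + 4·(-4) = 5
Z[1] = 3·(-4-1i) + 4·(4i) = -12+13i
Z[2] = 3·(-3) + 4·(-4) = -25
Z[3] = 3·(-4+1i) + 4·(-4i) = -12-13i

DFT(3x + 4y) = 3·X + 4·Y = [5, -12+13i, -25, -12-13i]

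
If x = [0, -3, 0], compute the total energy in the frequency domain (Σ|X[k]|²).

Parseval: Σ|x[n]|² = (1/N)Σ|X[k]|², so Σ|X[k]|² = N·Σ|x[n]|² = 3·9.0000

Σ|X[k]|² = N·Σ|x[n]|² = 3·9.0000 = 27.0000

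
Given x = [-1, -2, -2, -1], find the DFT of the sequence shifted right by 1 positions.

Time shift by 1: X_shifted[k] = ω_4^(1k) · X[k]
Shifted x = [-1, -1, -2, -2]

DFT(x[n-1]) = [-6, 1-1i, 0, 1+1i]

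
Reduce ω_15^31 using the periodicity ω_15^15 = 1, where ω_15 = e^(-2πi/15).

Since ω_15^15 = 1, powers reduce modulo 15.
31 mod 15 = 1
So ω_15^31 = ω_15^1 = e^(-2πi·1/15)

ω_15^31 = ω_15^1 = 0.9135-0.4067i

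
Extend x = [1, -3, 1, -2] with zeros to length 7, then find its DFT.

Original 4-point DFT: [-3, 1i, 7, -1i]
Zero-padded 7-point DFT provides frequency interpolation.

DFT_7([x, 0, ...]) = [-3, 0.7089+2.2383i, -0.4804+1.7950i, 4.7714+4.0333i, 4.7714-4.0333i, -0.4804-1.7950i, 0.7089-2.2383i]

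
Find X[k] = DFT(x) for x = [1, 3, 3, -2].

X[k] = Σ(n=0 to 3) x[n] · ω_4^(nk)
where ω_4 = e^(-2πi/4)

Computing each X[k]:
X[0] = 5
X[1] = -2-5i
X[2] = 3
X[3] = -2+5i

X = [5, -2-5i, 3, -2+5i]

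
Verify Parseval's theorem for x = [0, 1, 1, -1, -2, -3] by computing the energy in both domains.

Time domain:
Σ|x[n]|² = |0|² + |1|² + |1|² + |-1|² + |-2|² + |-3|² = 16.0000

Frequency domain:
(1/6)Σ|X[k]|² = (1/6)(|-4|² + |0.5000-6.0622i|² + |0.5000-0.8660i|² + |2|² + |0.5000+0.8660i|² + |0.5000+6.0622i|²) = (1/6)·96.0000 = 16.0000

Both sides agree, confirming Parseval's theorem.

Σ|x[n]|² = (1/N)Σ|X[k]|² = 16.0000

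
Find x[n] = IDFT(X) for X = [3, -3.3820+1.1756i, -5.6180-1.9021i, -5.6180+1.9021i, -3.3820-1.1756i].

x[n] = (1/5) Σ(k=0 to 4) X[k] · e^(2πikn/5)

Computing each x[n]:
x[0] = -3
x[1] = 2
x[2] = 0
x[3] = 2
x[4] = 2

x = [-3, 2, 0, 2, 2]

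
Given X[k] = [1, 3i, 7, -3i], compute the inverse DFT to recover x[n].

x[n] = (1/4) Σ(k=0 to 3) X[k] · e^(2πikn/4)

Computing each x[n]:
x[0] = 2
x[1] = -3
x[2] = 2
x[3] = 0

x = [2, -3, 2, 0]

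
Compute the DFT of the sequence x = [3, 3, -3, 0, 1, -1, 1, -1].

X[k] = Σ(n=0 to 7) x[n] · ω_8^(nk)
where ω_8 = e^(-2πi/8)

Computing each X[k]:
X[0] = 3
X[1] = 4.1213+0.4645i
X[2] = 6-3i
X[3] = -0.1213-7.5355i
X[4] = 1
X[5] = -0.1213+7.5355i
X[6] = 6+3i
X[7] = 4.1213-0.4645i

X = [3, 4.1213+0.4645i, 6-3i, -0.1213-7.5355i, 1, -0.1213+7.5355i, 6+3i, 4.1213-0.4645i]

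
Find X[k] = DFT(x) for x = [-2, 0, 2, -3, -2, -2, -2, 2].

X[k] = Σ(n=0 to 7) x[n] · ω_8^(nk)
where ω_8 = e^(-2πi/8)

Computing each X[k]:
X[0] = -7
X[1] = 4.9497-1.8787i
X[2] = -4+1i
X[3] = -4.9497+6.1213i
X[4] = -1
X[5] = -4.9497-6.1213i
X[6] = -4-1i
X[7] = 4.9497+1.8787i

X = [-7, 4.9497-1.8787i, -4+1i, -4.9497+6.1213i, -1, -4.9497-6.1213i, -4-1i, 4.9497+1.8787i]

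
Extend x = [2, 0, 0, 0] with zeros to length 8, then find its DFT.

Original 4-point DFT: [2, 2, 2, 2]
Zero-padded 8-point DFT provides frequency interpolation.

DFT_8([x, 0, ...]) = [2, 2, 2, 2, 2, 2, 2, 2]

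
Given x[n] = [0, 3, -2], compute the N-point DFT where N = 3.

X[k] = Σ(n=0 to 2) x[n] · ω_3^(nk)
where ω_3 = e^(-2πi/3)

Computing each X[k]:
X[0] = 1
X[1] = -0.5000-4.3301i
X[2] = -0.5000+4.3301i

X = [1, -0.5000-4.3301i, -0.5000+4.3301i]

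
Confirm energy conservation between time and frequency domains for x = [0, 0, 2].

Time domain:
Σ|x[n]|² = |0|² + |0|² + |2|² = 4.0000

Frequency domain:
(1/3)Σ|X[k]|² = (1/3)(|2|² + |-1.0000+1.7321i|² + |-1.0000-1.7321i|²) = (1/3)·12.0000 = 4.0000

Both sides agree, confirming Parseval's theorem.

Σ|x[n]|² = (1/N)Σ|X[k]|² = 4.0000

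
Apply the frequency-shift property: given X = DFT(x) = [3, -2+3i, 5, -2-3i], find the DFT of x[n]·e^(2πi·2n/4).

Modulation property: DFT(ω_4^(-2n)·x[n]) = X[(k-2) mod 4], so circularly shift X by 2 positions.

X[k-2] = [5, -2-3i, 3, -2+3i]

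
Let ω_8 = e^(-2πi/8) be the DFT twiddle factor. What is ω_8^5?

ω_8^5 = e^(-2πi·5/8)
= cos(-2π·5/8) + i·sin(-2π·5/8)
= cos(-10π/8) + i·sin(-10π/8)

ω_8^5 = cos(-10π/8) + i·sin(-10π/8) = -0.7071+0.7071i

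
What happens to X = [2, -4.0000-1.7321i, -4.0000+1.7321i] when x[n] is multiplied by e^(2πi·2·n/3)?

Modulation property: DFT(ω_3^(-2n)·x[n]) = X[(k-2) mod 3], so circularly shift X by 2 positions.

X[k-2] = [-4.0000-1.7321i, -4.0000+1.7321i, 2]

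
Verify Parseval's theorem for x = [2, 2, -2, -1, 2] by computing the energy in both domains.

Time domain:
Σ|x[n]|² = |2|² + |2|² + |-2|² + |-1|² + |2|² = 17.0000

Frequency domain:
(1/5)Σ|X[k]|² = (1/5)(|3|² + |5.6631+0.5878i|² + |-2.1631-0.9511i|² + |-2.1631+0.9511i|² + |5.6631-0.5878i|²) = (1/5)·85.0000 = 17.0000

Both sides agree, confirming Parseval's theorem.

Σ|x[n]|² = (1/N)Σ|X[k]|² = 17.0000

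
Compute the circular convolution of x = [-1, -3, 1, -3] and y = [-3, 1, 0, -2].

(x ⊛ y)[n] = Σ(m=0 to 3) x[m] · y[(n-m) mod 4]

Computing each output sample:
(x ⊛ y)[0] = 6
(x ⊛ y)[1] = 6
(x ⊛ y)[2] = 0
(x ⊛ y)[3] = 12

x ⊛ y = [6, 6, 0, 12]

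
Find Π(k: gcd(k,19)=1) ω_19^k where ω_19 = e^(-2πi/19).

The primitive 19th roots of unity are ω_19^k for k coprime to 19: k ∈ {1, 2, 3, 4, 5, 6, 7, 8, 9, 10, 11, 12, 13, 14, 15, 16, 17, 18}
Their product equals the constant term of the cyclotomic polynomial Φ_19(x) up to sign.
For n ≥ 3, the product of all primitive nth roots of unity is 1. (For n=1 it is 1; for n=2 it is -1.)

1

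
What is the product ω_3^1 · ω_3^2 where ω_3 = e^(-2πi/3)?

The primitive 3rd roots of unity are ω_3^k for k coprime to 3: k ∈ {1, 2}
Their product equals the constant term of the cyclotomic polynomial Φ_3(x) up to sign.
For n ≥ 3, the product of all primitive nth roots of unity is 1. (For n=1 it is 1; for n=2 it is -1.)

1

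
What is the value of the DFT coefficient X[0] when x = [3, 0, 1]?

X[0] = Σ(n=0 to 2) x[n] · ω_3^0 = Σ x[n]
= (3) + (0) + (1)

X[0] = 4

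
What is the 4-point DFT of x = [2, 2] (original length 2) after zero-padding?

Original 2-point DFT: [4, 0]
Zero-padded 4-point DFT provides frequency interpolation.

DFT_4([x, 0, ...]) = [4, 2-2i, 0, 2+2i]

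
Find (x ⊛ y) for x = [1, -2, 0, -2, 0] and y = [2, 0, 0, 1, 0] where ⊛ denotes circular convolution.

(x ⊛ y)[n] = Σ(m=0 to 4) x[m] · y[(n-m) mod 5]

Computing each output sample:
(x ⊛ y)[0] = 2
(x ⊛ y)[1] = -6
(x ⊛ y)[2] = 0
(x ⊛ y)[3] = -3
(x ⊛ y)[4] = -2

x ⊛ y = [2, -6, 0, -3, -2]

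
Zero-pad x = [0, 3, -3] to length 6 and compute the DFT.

Original 3-point DFT: [0, -5.1962i, 5.1962i]
Zero-padded 6-point DFT provides frequency interpolation.

DFT_6([x, 0, ...]) = [0, 3, -5.1962i, -6, 5.1962i, 3]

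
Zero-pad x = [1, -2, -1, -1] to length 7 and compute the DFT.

Original 4-point DFT: [-3, 2+1i, 3, 2-1i]
Zero-padded 7-point DFT provides frequency interpolation.

DFT_7([x, 0, ...]) = [-3, 0.8765+2.9725i, 1.7225+0.7341i, 2.4010+1.0609i, 2.4010-1.0609i, 1.7225-0.7341i, 0.8765-2.9725i]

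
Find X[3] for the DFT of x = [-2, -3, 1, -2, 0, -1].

X[3] = Σ(n=0 to 5) x[n] · ω_6^(3n) where ω_6 = e^(-2πi/6)
= (-2)·ω_6^0 + (-3)·ω_6^3 + (1)·ω_6^6 + (-2)·ω_6^9 + (0)·ω_6^12 + (-1)·ω_6^15

X[3] = 5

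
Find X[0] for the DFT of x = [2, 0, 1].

X[0] = Σ(n=0 to 2) x[n] · ω_3^0 = Σ x[n]
= (2) + (0) + (1)

X[0] = 3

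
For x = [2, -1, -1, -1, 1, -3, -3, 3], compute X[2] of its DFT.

X[2] = Σ(n=0 to 7) x[n] · ω_8^(2n) where ω_8 = e^(-2πi/8)
= (2)·ω_8^0 + (-1)·ω_8^2 + (-1)·ω_8^4 + (-1)·ω_8^6 + (1)·ω_8^8 + (-3)·ω_8^10 + (-3)·ω_8^12 + (3)·ω_8^14

X[2] = 7+6i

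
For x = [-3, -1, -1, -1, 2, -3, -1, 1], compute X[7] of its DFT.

X[7] = Σ(n=0 to 7) x[n] · ω_8^(7n) where ω_8 = e^(-2πi/8)
= (-3)·ω_8^0 + (-1)·ω_8^7 + (-1)·ω_8^14 + (-1)·ω_8^21 + (2)·ω_8^28 + (-3)·ω_8^35 + (-1)·ω_8^42 + (1)·ω_8^49

X[7] = -2.1716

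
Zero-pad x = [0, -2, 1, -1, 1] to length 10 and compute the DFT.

Original 5-point DFT: [-1, -0.3090+1.6776i, 0.8090+3.6655i, 0.8090-3.6655i, -0.3090-1.6776i]
Zero-padded 10-point DFT provides frequency interpolation.

DFT_10([x, 0, ...]) = [-1, -1.8090+0.5878i, -0.3090+1.6776i, -0.6910+0.9511i, 0.8090+3.6655i, 5, 0.8090-3.6655i, -0.6910-0.9511i, -0.3090-1.6776i, -1.8090-0.5878i]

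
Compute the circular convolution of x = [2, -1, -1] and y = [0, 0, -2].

(x ⊛ y)[n] = Σ(m=0 to 2) x[m] · y[(n-m) mod 3]

Computing each output sample:
(x ⊛ y)[0] = 2
(x ⊛ y)[1] = 2
(x ⊛ y)[2] = -4

x ⊛ y = [2, 2, -4]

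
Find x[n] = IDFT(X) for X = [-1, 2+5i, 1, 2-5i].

x[n] = (1/4) Σ(k=0 to 3) X[k] · e^(2πikn/4)

Computing each x[n]:
x[0] = 1
x[1] = -3
x[2] = -1
x[3] = 2

x = [1, -3, -1, 2]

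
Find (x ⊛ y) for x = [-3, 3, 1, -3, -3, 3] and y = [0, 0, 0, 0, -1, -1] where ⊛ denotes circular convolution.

(x ⊛ y)[n] = Σ(m=0 to 5) x[m] · y[(n-m) mod 6]

Computing each output sample:
(x ⊛ y)[0] = -4
(x ⊛ y)[1] = 2
(x ⊛ y)[2] = 6
(x ⊛ y)[3] = 0
(x ⊛ y)[4] = 0
(x ⊛ y)[5] = 0

x ⊛ y = [-4, 2, 6, 0, 0, 0]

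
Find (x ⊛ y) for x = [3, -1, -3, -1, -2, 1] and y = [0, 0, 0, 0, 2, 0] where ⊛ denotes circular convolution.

(x ⊛ y)[n] = Σ(m=0 to 5) x[m] · y[(n-m) mod 6]

Computing each output sample:
(x ⊛ y)[0] = -6
(x ⊛ y)[1] = -2
(x ⊛ y)[2] = -4
(x ⊛ y)[3] = 2
(x ⊛ y)[4] = 6
(x ⊛ y)[5] = -2

x ⊛ y = [-6, -2, -4, 2, 6, -2]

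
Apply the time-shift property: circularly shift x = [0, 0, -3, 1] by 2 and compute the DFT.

Time shift by 2: X_shifted[k] = ω_4^(2k) · X[k]
Shifted x = [-3, 1, 0, 0]

DFT(x[n-2]) = [-2, -3-1i, -4, -3+1i]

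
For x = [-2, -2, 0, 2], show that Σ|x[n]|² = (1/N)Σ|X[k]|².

Time domain:
Σ|x[n]|² = |-2|² + |-2|² + |0|² + |2|² = 12.0000

Frequency domain:
(1/4)Σ|X[k]|² = (1/4)(|-2|² + |-2+4i|² + |-2|² + |-2-4i|²) = (1/4)·48.0000 = 12.0000

Both sides agree, confirming Parseval's theorem.

Σ|x[n]|² = (1/N)Σ|X[k]|² = 12.0000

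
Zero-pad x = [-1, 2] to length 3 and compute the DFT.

Original 2-point DFT: [1, -3]
Zero-padded 3-point DFT provides frequency interpolation.

DFT_3([x, 0, ...]) = [1, -2.0000-1.7321i, -2.0000+1.7321i]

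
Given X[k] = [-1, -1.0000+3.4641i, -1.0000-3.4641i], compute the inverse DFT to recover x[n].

x[n] = (1/3) Σ(k=0 to 2) X[k] · e^(2πikn/3)

Computing each x[n]:
x[0] = -1
x[1] = -2
x[2] = 2

x = [-1, -2, 2]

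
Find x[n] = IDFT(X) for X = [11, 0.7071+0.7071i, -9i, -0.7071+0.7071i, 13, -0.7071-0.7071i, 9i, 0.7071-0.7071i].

x[n] = (1/8) Σ(k=0 to 7) X[k] · e^(2πikn/8)

Computing each x[n]:
x[0] = 3
x[1] = 2
x[2] = 3
x[3] = -3
x[4] = 3
x[5] = 2
x[6] = 3
x[7] = -2

x = [3, 2, 3, -3, 3, 2, 3, -2]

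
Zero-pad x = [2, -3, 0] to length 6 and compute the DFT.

Original 3-point DFT: [-1, 3.5000+2.5981i, 3.5000-2.5981i]
Zero-padded 6-point DFT provides frequency interpolation.

DFT_6([x, 0, ...]) = [-1, 0.5000+2.5981i, 3.5000+2.5981i, 5, 3.5000-2.5981i, 0.5000-2.5981i]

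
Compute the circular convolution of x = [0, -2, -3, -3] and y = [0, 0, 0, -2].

(x ⊛ y)[n] = Σ(m=0 to 3) x[m] · y[(n-m) mod 4]

Computing each output sample:
(x ⊛ y)[0] = 4
(x ⊛ y)[1] = 6
(x ⊛ y)[2] = 6
(x ⊛ y)[3] = 0

x ⊛ y = [4, 6, 6, 0]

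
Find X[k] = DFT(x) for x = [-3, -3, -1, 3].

X[k] = Σ(n=0 to 3) x[n] · ω_4^(nk)
where ω_4 = e^(-2πi/4)

Computing each X[k]:
X[0] = -4
X[1] = -2+6i
X[2] = -4
X[3] = -2-6i

X = [-4, -2+6i, -4, -2-6i]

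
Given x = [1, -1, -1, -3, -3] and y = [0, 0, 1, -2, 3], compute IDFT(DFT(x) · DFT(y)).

(x ⊛ y)[n] = Σ(m=0 to 4) x[m] · y[(n-m) mod 5]

Computing each output sample:
(x ⊛ y)[0] = -4
(x ⊛ y)[1] = 0
(x ⊛ y)[2] = -2
(x ⊛ y)[3] = -12
(x ⊛ y)[4] = 4

x ⊛ y = [-4, 0, -2, -12, 4]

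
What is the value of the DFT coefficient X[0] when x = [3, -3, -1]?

X[0] = Σ(n=0 to 2) x[n] · ω_3^0 = Σ x[n]
= (3) + (-3) + (-1)

X[0] = -1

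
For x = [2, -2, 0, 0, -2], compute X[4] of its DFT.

X[4] = Σ(n=0 to 4) x[n] · ω_5^(4n) where ω_5 = e^(-2πi/5)
= (2)·ω_5^0 + (-2)·ω_5^4 + (0)·ω_5^8 + (0)·ω_5^12 + (-2)·ω_5^16

X[4] = 0.7639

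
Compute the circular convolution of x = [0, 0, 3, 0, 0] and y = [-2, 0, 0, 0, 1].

(x ⊛ y)[n] = Σ(m=0 to 4) x[m] · y[(n-m) mod 5]

Computing each output sample:
(x ⊛ y)[0] = 0
(x ⊛ y)[1] = 3
(x ⊛ y)[2] = -6
(x ⊛ y)[3] = 0
(x ⊛ y)[4] = 0

x ⊛ y = [0, 3, -6, 0, 0]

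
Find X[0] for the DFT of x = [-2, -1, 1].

X[0] = Σ(n=0 to 2) x[n] · ω_3^0 = Σ x[n]
= (-2) + (-1) + (1)

X[0] = -2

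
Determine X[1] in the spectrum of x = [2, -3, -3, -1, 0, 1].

X[1] = Σ(n=0 to 5) x[n] · ω_6^(1n) where ω_6 = e^(-2πi/6)
= (2)·ω_6^0 + (-3)·ω_6^1 + (-3)·ω_6^2 + (-1)·ω_6^3 + (0)·ω_6^4 + (1)·ω_6^5

X[1] = 3.5000+6.0622i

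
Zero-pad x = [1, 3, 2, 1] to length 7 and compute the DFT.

Original 4-point DFT: [7, -1-2i, -1, -1+2i]
Zero-padded 7-point DFT provides frequency interpolation.

DFT_7([x, 0, ...]) = [7, 1.5245-4.7292i, -0.8460-1.2752i, -0.6784-0.7129i, -0.6784+0.7129i, -0.8460+1.2752i, 1.5245+4.7292i]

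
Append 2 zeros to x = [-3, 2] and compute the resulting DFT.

Original 2-point DFT: [-1, -5]
Zero-padded 4-point DFT provides frequency interpolation.

DFT_4([x, 0, ...]) = [-1, -3-2i, -5, -3+2i]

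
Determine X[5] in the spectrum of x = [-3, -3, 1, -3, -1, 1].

X[5] = Σ(n=0 to 5) x[n] · ω_6^(5n) where ω_6 = e^(-2πi/6)
= (-3)·ω_6^0 + (-3)·ω_6^5 + (1)·ω_6^10 + (-3)·ω_6^15 + (-1)·ω_6^20 + (1)·ω_6^25

X[5] = -1.0000-1.7321i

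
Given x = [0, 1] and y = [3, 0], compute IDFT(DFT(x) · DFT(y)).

(x ⊛ y)[n] = Σ(m=0 to 1) x[m] · y[(n-m) mod 2]

Computing each output sample:
(x ⊛ y)[0] = 0
(x ⊛ y)[1] = 3

x ⊛ y = [0, 3]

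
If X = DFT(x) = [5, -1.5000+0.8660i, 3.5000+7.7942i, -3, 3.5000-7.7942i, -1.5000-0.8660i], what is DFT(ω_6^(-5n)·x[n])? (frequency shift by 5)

Modulation property: DFT(ω_6^(-5n)·x[n]) = X[(k-5) mod 6], so circularly shift X by 5 positions.

X[k-5] = [-1.5000+0.8660i, 3.5000+7.7942i, -3, 3.5000-7.7942i, -1.5000-0.8660i, 5]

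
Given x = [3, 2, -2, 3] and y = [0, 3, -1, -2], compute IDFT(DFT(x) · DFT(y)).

(x ⊛ y)[n] = Σ(m=0 to 3) x[m] · y[(n-m) mod 4]

Computing each output sample:
(x ⊛ y)[0] = 7
(x ⊛ y)[1] = 10
(x ⊛ y)[2] = -3
(x ⊛ y)[3] = -14

x ⊛ y = [7, 10, -3, -14]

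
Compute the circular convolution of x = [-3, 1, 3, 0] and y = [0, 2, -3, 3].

(x ⊛ y)[n] = Σ(m=0 to 3) x[m] · y[(n-m) mod 4]

Computing each output sample:
(x ⊛ y)[0] = -6
(x ⊛ y)[1] = 3
(x ⊛ y)[2] = 11
(x ⊛ y)[3] = -6

x ⊛ y = [-6, 3, 11, -6]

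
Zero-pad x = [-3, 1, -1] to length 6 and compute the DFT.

Original 3-point DFT: [-3, -3.0000-1.7321i, -3.0000+1.7321i]
Zero-padded 6-point DFT provides frequency interpolation.

DFT_6([x, 0, ...]) = [-3, -2, -3.0000-1.7321i, -5, -3.0000+1.7321i, -2]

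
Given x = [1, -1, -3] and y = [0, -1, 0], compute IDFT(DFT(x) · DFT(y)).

(x ⊛ y)[n] = Σ(m=0 to 2) x[m] · y[(n-m) mod 3]

Computing each output sample:
(x ⊛ y)[0] = 3
(x ⊛ y)[1] = -1
(x ⊛ y)[2] = 1

x ⊛ y = [3, -1, 1]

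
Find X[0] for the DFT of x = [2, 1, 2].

X[0] = Σ(n=0 to 2) x[n] · ω_3^0 = Σ x[n]
= (2) + (1) + (2)

X[0] = 5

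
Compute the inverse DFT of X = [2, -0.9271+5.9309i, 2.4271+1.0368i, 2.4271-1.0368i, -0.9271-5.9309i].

x[n] = (1/5) Σ(k=0 to 4) X[k] · e^(2πikn/5)

Computing each x[n]:
x[0] = 1
x[1] = -3
x[2] = 0
x[3] = 2
x[4] = 2

x = [1, -3, 0, 2, 2]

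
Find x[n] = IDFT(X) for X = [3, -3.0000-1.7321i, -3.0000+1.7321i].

x[n] = (1/3) Σ(k=0 to 2) X[k] · e^(2πikn/3)

Computing each x[n]:
x[0] = -1
x[1] = 3
x[2] = 1

x = [-1, 3, 1]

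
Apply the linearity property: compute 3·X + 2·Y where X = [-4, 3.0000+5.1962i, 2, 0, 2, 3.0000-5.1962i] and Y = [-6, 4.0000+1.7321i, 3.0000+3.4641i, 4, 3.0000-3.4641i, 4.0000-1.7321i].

By linearity: DFT(3x + 2y) = 3·DFT(x) + 2·DFT(y)
= 3·[-4, 3.0000+5.1962i, 2, 0, 2, 3.0000-5.1962i] + 2·[-6, 4.0000+1.7321i, 3.0000+3.4641i, 4, 3.0000-3.4641i, 4.0000-1.7321i]

Computing element-wise:
Z[0] = 3·(-4) + 2·(-6) = -24
Z[1] = 3·(3.0000+5.1962i) + 2·(4.0000+1.7321i) = 17.0000+19.0528i
Z[2] = 3·(2) + 2·(3.0000+3.4641i) = 12.0000+6.9282i
Z[3] = 3·(0) + 2·(4) = 8
Z[4] = 3·(2) + 2·(3.0000-3.4641i) = 12.0000-6.9282i
Z[5] = 3·(3.0000-5.1962i) + 2·(4.0000-1.7321i) = 17.0000-19.0528i

DFT(3x + 2y) = 3·X + 2·Y = [-24, 17.0000+19.0528i, 12.0000+6.9282i, 8, 12.0000-6.9282i, 17.0000-19.0528i]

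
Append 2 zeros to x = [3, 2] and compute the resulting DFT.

Original 2-point DFT: [5, 1]
Zero-padded 4-point DFT provides frequency interpolation.

DFT_4([x, 0, ...]) = [5, 3-2i, 1, 3+2i]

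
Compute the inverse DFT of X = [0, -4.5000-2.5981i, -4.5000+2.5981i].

x[n] = (1/3) Σ(k=0 to 2) X[k] · e^(2πikn/3)

Computing each x[n]:
x[0] = -3
x[1] = 3
x[2] = 0

x = [-3, 3, 0]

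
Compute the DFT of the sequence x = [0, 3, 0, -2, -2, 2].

X[k] = Σ(n=0 to 5) x[n] · ω_6^(nk)
where ω_6 = e^(-2πi/6)

Computing each X[k]:
X[0] = 1
X[1] = 5.5000-2.5981i
X[2] = -3.5000+0.8660i
X[3] = -5
X[4] = -3.5000-0.8660i
X[5] = 5.5000+2.5981i

X = [1, 5.5000-2.5981i, -3.5000+0.8660i, -5, -3.5000-0.8660i, 5.5000+2.5981i]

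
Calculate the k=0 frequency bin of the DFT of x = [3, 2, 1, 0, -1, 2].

X[0] = Σ(n=0 to 5) x[n] · ω_6^0 = Σ x[n]
= (3) + (2) + (1) + (0) + (-1) + (2)

X[0] = 7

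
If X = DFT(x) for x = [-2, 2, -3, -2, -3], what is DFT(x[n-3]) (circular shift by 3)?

Time shift by 3: X_shifted[k] = ω_5^(3k) · X[k]
Shifted x = [-3, -2, -3, -2, 2]

DFT(x[n-3]) = [-8, 1.0451+4.3920i, -4.5451+1.4001i, -4.5451-1.4001i, 1.0451-4.3920i]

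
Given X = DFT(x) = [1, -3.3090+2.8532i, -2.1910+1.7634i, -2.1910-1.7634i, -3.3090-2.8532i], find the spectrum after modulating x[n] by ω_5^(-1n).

Modulation property: DFT(ω_5^(-1n)·x[n]) = X[(k-1) mod 5], so circularly shift X by 1 positions.

X[k-1] = [-3.3090-2.8532i, 1, -3.3090+2.8532i, -2.1910+1.7634i, -2.1910-1.7634i]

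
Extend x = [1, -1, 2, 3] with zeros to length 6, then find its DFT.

Original 4-point DFT: [5, -1+4i, 1, -1-4i]
Zero-padded 6-point DFT provides frequency interpolation.

DFT_6([x, 0, ...]) = [5, -3.5000-0.8660i, 3.5000+2.5981i, 1, 3.5000-2.5981i, -3.5000+0.8660i]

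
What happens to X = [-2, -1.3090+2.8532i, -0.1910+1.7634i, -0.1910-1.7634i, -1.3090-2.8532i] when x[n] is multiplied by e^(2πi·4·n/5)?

Modulation property: DFT(ω_5^(-4n)·x[n]) = X[(k-4) mod 5], so circularly shift X by 4 positions.

X[k-4] = [-1.3090+2.8532i, -0.1910+1.7634i, -0.1910-1.7634i, -1.3090-2.8532i, -2]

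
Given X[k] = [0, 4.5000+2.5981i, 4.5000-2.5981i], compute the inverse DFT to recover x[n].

x[n] = (1/3) Σ(k=0 to 2) X[k] · e^(2πikn/3)

Computing each x[n]:
x[0] = 3
x[1] = -3
x[2] = 0

x = [3, -3, 0]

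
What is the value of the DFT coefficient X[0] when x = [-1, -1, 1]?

X[0] = Σ(n=0 to 2) x[n] · ω_3^0 = Σ x[n]
= (-1) + (-1) + (1)

X[0] = -1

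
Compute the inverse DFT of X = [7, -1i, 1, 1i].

x[n] = (1/4) Σ(k=0 to 3) X[k] · e^(2πikn/4)

Computing each x[n]:
x[0] = 2
x[1] = 2
x[2] = 2
x[3] = 1

x = [2, 2, 2, 1]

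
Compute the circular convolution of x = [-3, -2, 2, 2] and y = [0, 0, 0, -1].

(x ⊛ y)[n] = Σ(m=0 to 3) x[m] · y[(n-m) mod 4]

Computing each output sample:
(x ⊛ y)[0] = 2
(x ⊛ y)[1] = -2
(x ⊛ y)[2] = -2
(x ⊛ y)[3] = 3

x ⊛ y = [2, -2, -2, 3]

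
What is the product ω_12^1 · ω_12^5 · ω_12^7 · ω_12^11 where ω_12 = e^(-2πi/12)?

The primitive 12th roots of unity are ω_12^k for k coprime to 12: k ∈ {1, 5, 7, 11}
Their product equals the constant term of the cyclotomic polynomial Φ_12(x) up to sign.
For n ≥ 3, the product of all primitive nth roots of unity is 1. (For n=1 it is 1; for n=2 it is -1.)

1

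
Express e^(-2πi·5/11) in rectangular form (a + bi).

ω_11^5 = e^(-2πi·5/11)
= cos(-2π·5/11) + i·sin(-2π·5/11)
= cos(-10π/11) + i·sin(-10π/11)

ω_11^5 = cos(-10π/11) + i·sin(-10π/11) = -0.9595-0.2817i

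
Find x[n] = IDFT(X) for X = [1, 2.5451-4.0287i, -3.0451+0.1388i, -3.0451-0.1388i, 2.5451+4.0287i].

x[n] = (1/5) Σ(k=0 to 4) X[k] · e^(2πikn/5)

Computing each x[n]:
x[0] = 0
x[1] = 3
x[2] = 0
x[3] = -2
x[4] = 0

x = [0, 3, 0, -2, 0]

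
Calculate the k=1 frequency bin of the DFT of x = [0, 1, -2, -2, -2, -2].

X[1] = Σ(n=0 to 5) x[n] · ω_6^(1n) where ω_6 = e^(-2πi/6)
= (0)·ω_6^0 + (1)·ω_6^1 + (-2)·ω_6^2 + (-2)·ω_6^3 + (-2)·ω_6^4 + (-2)·ω_6^5

X[1] = 3.5000-2.5981i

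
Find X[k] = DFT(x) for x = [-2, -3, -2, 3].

X[k] = Σ(n=0 to 3) x[n] · ω_4^(nk)
where ω_4 = e^(-2πi/4)

Computing each X[k]:
X[0] = -4
X[1] = 6i
X[2] = -4
X[3] = -6i

X = [-4, 6i, -4, -6i]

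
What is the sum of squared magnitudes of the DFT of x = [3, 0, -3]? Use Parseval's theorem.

Parseval: Σ|x[n]|² = (1/N)Σ|X[k]|², so Σ|X[k]|² = N·Σ|x[n]|² = 3·18.0000

Σ|X[k]|² = N·Σ|x[n]|² = 3·18.0000 = 54.0000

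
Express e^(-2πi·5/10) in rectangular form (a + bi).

ω_10^5 = e^(-2πi·5/10)
= cos(-2π·5/10) + i·sin(-2π·5/10)
= cos(-10π/10) + i·sin(-10π/10)

ω_10^5 = cos(-10π/10) + i·sin(-10π/10) = -1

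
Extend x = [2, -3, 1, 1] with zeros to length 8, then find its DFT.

Original 4-point DFT: [1, 1+4i, 5, 1-4i]
Zero-padded 8-point DFT provides frequency interpolation.

DFT_8([x, 0, ...]) = [1, -0.8284+0.4142i, 1+4i, 4.8284+2.4142i, 5, 4.8284-2.4142i, 1-4i, -0.8284-0.4142i]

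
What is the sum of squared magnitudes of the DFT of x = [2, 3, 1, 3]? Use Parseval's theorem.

Parseval: Σ|x[n]|² = (1/N)Σ|X[k]|², so Σ|X[k]|² = N·Σ|x[n]|² = 4·23.0000

Σ|X[k]|² = N·Σ|x[n]|² = 4·23.0000 = 92.0000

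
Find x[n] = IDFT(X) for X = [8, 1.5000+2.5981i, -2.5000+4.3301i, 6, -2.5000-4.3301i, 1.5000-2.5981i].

x[n] = (1/6) Σ(k=0 to 5) X[k] · e^(2πikn/6)

Computing each x[n]:
x[0] = 2
x[1] = -1
x[2] = 3
x[3] = -1
x[4] = 2
x[5] = 3

x = [2, -1, 3, -1, 2, 3]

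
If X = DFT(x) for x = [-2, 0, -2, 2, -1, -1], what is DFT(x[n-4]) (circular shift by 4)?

Time shift by 4: X_shifted[k] = ω_6^(4k) · X[k]
Shifted x = [-2, 2, -1, -1, -2, 0]

DFT(x[n-4]) = [-4, 1.5000-2.5981i, -2.5000-0.8660i, -6, -2.5000+0.8660i, 1.5000+2.5981i]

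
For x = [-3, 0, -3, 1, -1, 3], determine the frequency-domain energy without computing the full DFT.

Parseval: Σ|x[n]|² = (1/N)Σ|X[k]|², so Σ|X[k]|² = N·Σ|x[n]|² = 6·29.0000

Σ|X[k]|² = N·Σ|x[n]|² = 6·29.0000 = 174.0000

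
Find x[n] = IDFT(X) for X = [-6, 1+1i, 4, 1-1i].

x[n] = (1/4) Σ(k=0 to 3) X[k] · e^(2πikn/4)

Computing each x[n]:
x[0] = 0
x[1] = -3
x[2] = -1
x[3] = -2

x = [0, -3, -1, -2]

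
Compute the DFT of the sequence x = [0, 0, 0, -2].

X[k] = Σ(n=0 to 3) x[n] · ω_4^(nk)
where ω_4 = e^(-2πi/4)

Computing each X[k]:
X[0] = -2
X[1] = -2i
X[2] = 2
X[3] = 2i

X = [-2, -2i, 2, 2i]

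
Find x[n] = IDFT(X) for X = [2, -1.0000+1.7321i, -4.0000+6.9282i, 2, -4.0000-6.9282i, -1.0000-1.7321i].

x[n] = (1/6) Σ(k=0 to 5) X[k] · e^(2πikn/6)

Computing each x[n]:
x[0] = -1
x[1] = -2
x[2] = 3
x[3] = -1
x[4] = 0
x[5] = 3

x = [-1, -2, 3, -1, 0, 3]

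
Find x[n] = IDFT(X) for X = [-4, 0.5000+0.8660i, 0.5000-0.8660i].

x[n] = (1/3) Σ(k=0 to 2) X[k] · e^(2πikn/3)

Computing each x[n]:
x[0] = -1
x[1] = -2
x[2] = -1

x = [-1, -2, -1]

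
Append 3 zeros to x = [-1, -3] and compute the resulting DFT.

Original 2-point DFT: [-4, 2]
Zero-padded 5-point DFT provides frequency interpolation.

DFT_5([x, 0, ...]) = [-4, -1.9271+2.8532i, 1.4271+1.7634i, 1.4271-1.7634i, -1.9271-2.8532i]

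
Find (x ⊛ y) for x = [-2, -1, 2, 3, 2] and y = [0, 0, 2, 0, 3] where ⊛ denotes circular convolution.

(x ⊛ y)[n] = Σ(m=0 to 4) x[m] · y[(n-m) mod 5]

Computing each output sample:
(x ⊛ y)[0] = 3
(x ⊛ y)[1] = 10
(x ⊛ y)[2] = 5
(x ⊛ y)[3] = 4
(x ⊛ y)[4] = -2

x ⊛ y = [3, 10, 5, 4, -2]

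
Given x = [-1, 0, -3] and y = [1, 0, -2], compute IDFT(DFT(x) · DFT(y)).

(x ⊛ y)[n] = Σ(m=0 to 2) x[m] · y[(n-m) mod 3]

Computing each output sample:
(x ⊛ y)[0] = -1
(x ⊛ y)[1] = 6
(x ⊛ y)[2] = -1

x ⊛ y = [-1, 6, -1]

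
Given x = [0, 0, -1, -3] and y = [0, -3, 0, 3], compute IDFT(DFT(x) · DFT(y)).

(x ⊛ y)[n] = Σ(m=0 to 3) x[m] · y[(n-m) mod 4]

Computing each output sample:
(x ⊛ y)[0] = 9
(x ⊛ y)[1] = -3
(x ⊛ y)[2] = -9
(x ⊛ y)[3] = 3

x ⊛ y = [9, -3, -9, 3]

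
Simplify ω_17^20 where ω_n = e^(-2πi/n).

Since ω_17^17 = 1, powers reduce modulo 17.
20 mod 17 = 3
So ω_17^20 = ω_17^3 = e^(-2πi·3/17)

ω_17^20 = ω_17^3 = 0.4457-0.8952i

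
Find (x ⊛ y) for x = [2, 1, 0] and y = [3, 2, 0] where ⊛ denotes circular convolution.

(x ⊛ y)[n] = Σ(m=0 to 2) x[m] · y[(n-m) mod 3]

Computing each output sample:
(x ⊛ y)[0] = 6
(x ⊛ y)[1] = 7
(x ⊛ y)[2] = 2

x ⊛ y = [6, 7, 2]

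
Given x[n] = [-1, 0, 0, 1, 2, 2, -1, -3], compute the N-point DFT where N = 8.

X[k] = Σ(n=0 to 7) x[n] · ω_8^(nk)
where ω_8 = e^(-2πi/8)

Computing each X[k]:
X[0] = 0
X[1] = -7.2426-2.4142i
X[2] = 2-4i
X[3] = 1.2426-0.4142i
X[4] = 0
X[5] = 1.2426+0.4142i
X[6] = 2+4i
X[7] = -7.2426+2.4142i

X = [0, -7.2426-2.4142i, 2-4i, 1.2426-0.4142i, 0, 1.2426+0.4142i, 2+4i, -7.2426+2.4142i]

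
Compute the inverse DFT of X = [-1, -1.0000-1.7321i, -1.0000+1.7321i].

x[n] = (1/3) Σ(k=0 to 2) X[k] · e^(2πikn/3)

Computing each x[n]:
x[0] = -1
x[1] = 1
x[2] = -1

x = [-1, 1, -1]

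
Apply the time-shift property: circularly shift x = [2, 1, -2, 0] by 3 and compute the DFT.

Time shift by 3: X_shifted[k] = ω_4^(3k) · X[k]
Shifted x = [1, -2, 0, 2]

DFT(x[n-3]) = [1, 1+4i, 1, 1-4i]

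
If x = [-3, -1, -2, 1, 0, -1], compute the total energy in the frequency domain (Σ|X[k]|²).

Parseval: Σ|x[n]|² = (1/N)Σ|X[k]|², so Σ|X[k]|² = N·Σ|x[n]|² = 6·16.0000

Σ|X[k]|² = N·Σ|x[n]|² = 6·16.0000 = 96.0000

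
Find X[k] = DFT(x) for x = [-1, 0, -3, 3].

X[k] = Σ(n=0 to 3) x[n] · ω_4^(nk)
where ω_4 = e^(-2πi/4)

Computing each X[k]:
X[0] = -1
X[1] = 2+3i
X[2] = -7
X[3] = 2-3i

X = [-1, 2+3i, -7, 2-3i]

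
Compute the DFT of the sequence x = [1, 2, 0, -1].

X[k] = Σ(n=0 to 3) x[n] · ω_4^(nk)
where ω_4 = e^(-2πi/4)

Computing each X[k]:
X[0] = 2
X[1] = 1-3i
X[2] = 0
X[3] = 1+3i

X = [2, 1-3i, 0, 1+3i]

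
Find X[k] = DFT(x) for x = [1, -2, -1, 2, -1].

X[k] = Σ(n=0 to 4) x[n] · ω_5^(nk)
where ω_5 = e^(-2πi/5)

Computing each X[k]:
X[0] = -1
X[1] = -0.7361+2.7144i
X[2] = 3.7361-2.2654i
X[3] = 3.7361+2.2654i
X[4] = -0.7361-2.7144i

X = [-1, -0.7361+2.7144i, 3.7361-2.2654i, 3.7361+2.2654i, -0.7361-2.7144i]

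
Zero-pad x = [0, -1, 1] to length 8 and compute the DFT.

Original 3-point DFT: [0, 1.7321i, -1.7321i]
Zero-padded 8-point DFT provides frequency interpolation.

DFT_8([x, 0, ...]) = [0, -0.7071-0.2929i, -1+1i, 0.7071+1.7071i, 2, 0.7071-1.7071i, -1-1i, -0.7071+0.2929i]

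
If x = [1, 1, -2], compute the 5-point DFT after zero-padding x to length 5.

Original 3-point DFT: [0, 1.5000-2.5981i, 1.5000+2.5981i]
Zero-padded 5-point DFT provides frequency interpolation.

DFT_5([x, 0, ...]) = [0, 2.9271+0.2245i, -0.4271-2.4899i, -0.4271+2.4899i, 2.9271-0.2245i]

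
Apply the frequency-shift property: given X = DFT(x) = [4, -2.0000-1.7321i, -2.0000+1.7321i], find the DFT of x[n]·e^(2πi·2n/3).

Modulation property: DFT(ω_3^(-2n)·x[n]) = X[(k-2) mod 3], so circularly shift X by 2 positions.

X[k-2] = [-2.0000-1.7321i, -2.0000+1.7321i, 4]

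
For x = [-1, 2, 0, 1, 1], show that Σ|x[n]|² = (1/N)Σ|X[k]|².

Time domain:
Σ|x[n]|² = |-1|² + |2|² + |0|² + |1|² + |1|² = 7.0000

Frequency domain:
(1/5)Σ|X[k]|² = (1/5)(|3|² + |-0.8820-0.3633i|² + |-3.1180-1.5388i|² + |-3.1180+1.5388i|² + |-0.8820+0.3633i|²) = (1/5)·35.0000 = 7.0000

Both sides agree, confirming Parseval's theorem.

Σ|x[n]|² = (1/N)Σ|X[k]|² = 7.0000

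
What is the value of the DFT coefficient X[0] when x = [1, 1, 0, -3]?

X[0] = Σ(n=0 to 3) x[n] · ω_4^0 = Σ x[n]
= (1) + (1) + (0) + (-3)

X[0] = -1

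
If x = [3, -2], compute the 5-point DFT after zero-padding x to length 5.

Original 2-point DFT: [1, 5]
Zero-padded 5-point DFT provides frequency interpolation.

DFT_5([x, 0, ...]) = [1, 2.3820+1.9021i, 4.6180+1.1756i, 4.6180-1.1756i, 2.3820-1.9021i]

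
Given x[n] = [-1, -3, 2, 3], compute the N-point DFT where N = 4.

X[k] = Σ(n=0 to 3) x[n] · ω_4^(nk)
where ω_4 = e^(-2πi/4)

Computing each X[k]:
X[0] = 1
X[1] = -3+6i
X[2] = 1
X[3] = -3-6i

X = [1, -3+6i, 1, -3-6i]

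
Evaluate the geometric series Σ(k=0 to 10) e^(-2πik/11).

Sum of all nth roots of unity equals 0 for n > 1 (geometric series with r ≠ 1).

0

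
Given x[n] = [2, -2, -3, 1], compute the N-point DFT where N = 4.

X[k] = Σ(n=0 to 3) x[n] · ω_4^(nk)
where ω_4 = e^(-2πi/4)

Computing each X[k]:
X[0] = -2
X[1] = 5+3i
X[2] = 0
X[3] = 5-3i

X = [-2, 5+3i, 0, 5-3i]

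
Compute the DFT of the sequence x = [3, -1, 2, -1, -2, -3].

X[k] = Σ(n=0 to 5) x[n] · ω_6^(nk)
where ω_6 = e^(-2πi/6)

Computing each X[k]:
X[0] = -2
X[1] = 2.0000-5.1962i
X[2] = 4.0000+1.7321i
X[3] = 8
X[4] = 4.0000-1.7321i
X[5] = 2.0000+5.1962i

X = [-2, 2.0000-5.1962i, 4.0000+1.7321i, 8, 4.0000-1.7321i, 2.0000+5.1962i]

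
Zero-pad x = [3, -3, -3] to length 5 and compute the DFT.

Original 3-point DFT: [-3, 6, 6]
Zero-padded 5-point DFT provides frequency interpolation.

DFT_5([x, 0, ...]) = [-3, 4.5000+4.6165i, 4.5000-1.0898i, 4.5000+1.0898i, 4.5000-4.6165i]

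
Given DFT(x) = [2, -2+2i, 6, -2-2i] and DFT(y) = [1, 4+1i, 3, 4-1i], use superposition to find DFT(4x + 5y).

By linearity: DFT(4x + 5y) = 4·DFT(x) + 5·DFT(y)
= 4·[2, -2+2i, 6, -2-2i] + 5·[1, 4+1i, 3, 4-1i]

Computing element-wise:
Z[0] = 4·(2) + 5·(1) = 13
Z[1] = 4·(-2+2i) + 5·(4+1i) = 12+13i
Z[2] = 4·(6) + 5·(3) = 39
Z[3] = 4·(-2-2i) + 5·(4-1i) = 12-13i

DFT(4x + 5y) = 4·X + 5·Y = [13, 12+13i, 39, 12-13i]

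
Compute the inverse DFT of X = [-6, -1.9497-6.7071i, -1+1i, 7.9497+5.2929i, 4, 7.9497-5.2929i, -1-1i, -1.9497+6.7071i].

x[n] = (1/8) Σ(k=0 to 7) X[k] · e^(2πikn/8)

Computing each x[n]:
x[0] = 1
x[1] = -3
x[2] = 3
x[3] = 1
x[4] = -2
x[5] = 0
x[6] = -3
x[7] = -3

x = [1, -3, 3, 1, -2, 0, -3, -3]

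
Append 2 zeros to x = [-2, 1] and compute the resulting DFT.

Original 2-point DFT: [-1, -3]
Zero-padded 4-point DFT provides frequency interpolation.

DFT_4([x, 0, ...]) = [-1, -2-1i, -3, -2+1i]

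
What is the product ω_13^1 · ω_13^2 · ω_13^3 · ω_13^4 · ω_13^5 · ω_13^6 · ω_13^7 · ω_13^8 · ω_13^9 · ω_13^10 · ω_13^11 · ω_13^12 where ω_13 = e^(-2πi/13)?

The primitive 13th roots of unity are ω_13^k for k coprime to 13: k ∈ {1, 2, 3, 4, 5, 6, 7, 8, 9, 10, 11, 12}
Their product equals the constant term of the cyclotomic polynomial Φ_13(x) up to sign.
For n ≥ 3, the product of all primitive nth roots of unity is 1. (For n=1 it is 1; for n=2 it is -1.)

1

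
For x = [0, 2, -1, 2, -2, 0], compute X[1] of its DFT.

X[1] = Σ(n=0 to 5) x[n] · ω_6^(1n) where ω_6 = e^(-2πi/6)
= (0)·ω_6^0 + (2)·ω_6^1 + (-1)·ω_6^2 + (2)·ω_6^3 + (-2)·ω_6^4 + (0)·ω_6^5

X[1] = 0.5000-2.5981i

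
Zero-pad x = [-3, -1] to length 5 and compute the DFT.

Original 2-point DFT: [-4, -2]
Zero-padded 5-point DFT provides frequency interpolation.

DFT_5([x, 0, ...]) = [-4, -3.3090+0.9511i, -2.1910+0.5878i, -2.1910-0.5878i, -3.3090-0.9511i]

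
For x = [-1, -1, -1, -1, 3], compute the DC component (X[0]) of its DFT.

X[0] = Σ(n=0 to 4) x[n] · ω_5^0 = Σ x[n]
= (-1) + (-1) + (-1) + (-1) + (3)

X[0] = -1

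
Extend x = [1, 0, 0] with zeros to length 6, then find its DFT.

Original 3-point DFT: [1, 1, 1]
Zero-padded 6-point DFT provides frequency interpolation.

DFT_6([x, 0, ...]) = [1, 1, 1, 1, 1, 1]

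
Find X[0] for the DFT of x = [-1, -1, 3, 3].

X[0] = Σ(n=0 to 3) x[n] · ω_4^0 = Σ x[n]
= (-1) + (-1) + (3) + (3)

X[0] = 4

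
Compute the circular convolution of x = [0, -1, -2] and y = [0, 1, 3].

(x ⊛ y)[n] = Σ(m=0 to 2) x[m] · y[(n-m) mod 3]

Computing each output sample:
(x ⊛ y)[0] = -5
(x ⊛ y)[1] = -6
(x ⊛ y)[2] = -1

x ⊛ y = [-5, -6, -1]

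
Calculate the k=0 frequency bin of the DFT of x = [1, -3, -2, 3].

X[0] = Σ(n=0 to 3) x[n] · ω_4^0 = Σ x[n]
= (1) + (-3) + (-2) + (3)

X[0] = -1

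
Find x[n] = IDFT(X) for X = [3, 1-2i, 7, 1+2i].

x[n] = (1/4) Σ(k=0 to 3) X[k] · e^(2πikn/4)

Computing each x[n]:
x[0] = 3
x[1] = 0
x[2] = 2
x[3] = -2

x = [3, 0, 2, -2]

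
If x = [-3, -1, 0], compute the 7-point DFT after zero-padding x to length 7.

Original 3-point DFT: [-4, -2.5000+0.8660i, -2.5000-0.8660i]
Zero-padded 7-point DFT provides frequency interpolation.

DFT_7([x, 0, ...]) = [-4, -3.6235+0.7818i, -2.7775+0.9749i, -2.0990+0.4339i, -2.0990-0.4339i, -2.7775-0.9749i, -3.6235-0.7818i]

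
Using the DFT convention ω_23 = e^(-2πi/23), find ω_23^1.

ω_23^1 = e^(-2πi·1/23)
= cos(-2π·1/23) + i·sin(-2π·1/23)
= cos(-2π/23) + i·sin(-2π/23)

ω_23^1 = cos(-2π/23) + i·sin(-2π/23) = 0.9629-0.2698i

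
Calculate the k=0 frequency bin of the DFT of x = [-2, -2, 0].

X[0] = Σ(n=0 to 2) x[n] · ω_3^0 = Σ x[n]
= (-2) + (-2) + (0)

X[0] = -4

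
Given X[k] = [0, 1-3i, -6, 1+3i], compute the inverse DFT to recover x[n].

x[n] = (1/4) Σ(k=0 to 3) X[k] · e^(2πikn/4)

Computing each x[n]:
x[0] = -1
x[1] = 3
x[2] = -2
x[3] = 0

x = [-1, 3, -2, 0]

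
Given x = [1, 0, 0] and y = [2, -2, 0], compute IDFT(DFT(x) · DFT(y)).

(x ⊛ y)[n] = Σ(m=0 to 2) x[m] · y[(n-m) mod 3]

Computing each output sample:
(x ⊛ y)[0] = 2
(x ⊛ y)[1] = -2
(x ⊛ y)[2] = 0

x ⊛ y = [2, -2, 0]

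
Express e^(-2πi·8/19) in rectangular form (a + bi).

ω_19^8 = e^(-2πi·8/19)
= cos(-2π·8/19) + i·sin(-2π·8/19)
= cos(-16π/19) + i·sin(-16π/19)

ω_19^8 = cos(-16π/19) + i·sin(-16π/19) = -0.8795-0.4759i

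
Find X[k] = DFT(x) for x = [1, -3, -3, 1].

X[k] = Σ(n=0 to 3) x[n] · ω_4^(nk)
where ω_4 = e^(-2πi/4)

Computing each X[k]:
X[0] = -4
X[1] = 4+4i
X[2] = 0
X[3] = 4-4i

X = [-4, 4+4i, 0, 4-4i]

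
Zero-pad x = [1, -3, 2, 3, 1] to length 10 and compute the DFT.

Original 5-point DFT: [4, -3.6631+4.3920i, 4.1631+1.4001i, 4.1631-1.4001i, -3.6631-4.3920i]
Zero-padded 10-point DFT provides frequency interpolation.

DFT_10([x, 0, ...]) = [4, -2.5451-3.5797i, -3.6631+4.3920i, 3.0451+4.8410i, 4.1631+1.4001i, 4, 4.1631-1.4001i, 3.0451-4.8410i, -3.6631-4.3920i, -2.5451+3.5797i]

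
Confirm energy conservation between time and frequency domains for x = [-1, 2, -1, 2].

Time domain:
Σ|x[n]|² = |-1|² + |2|² + |-1|² + |2|² = 10.0000

Frequency domain:
(1/4)Σ|X[k]|² = (1/4)(|2|² + |0|² + |-6|² + |0|²) = (1/4)·40.0000 = 10.0000

Both sides agree, confirming Parseval's theorem.

Σ|x[n]|² = (1/N)Σ|X[k]|² = 10.0000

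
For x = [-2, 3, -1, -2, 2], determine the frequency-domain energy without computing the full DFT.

Parseval: Σ|x[n]|² = (1/N)Σ|X[k]|², so Σ|X[k]|² = N·Σ|x[n]|² = 5·22.0000

Σ|X[k]|² = N·Σ|x[n]|² = 5·22.0000 = 110.0000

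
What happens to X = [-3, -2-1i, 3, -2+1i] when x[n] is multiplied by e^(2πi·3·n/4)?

Modulation property: DFT(ω_4^(-3n)·x[n]) = X[(k-3) mod 4], so circularly shift X by 3 positions.

X[k-3] = [-2-1i, 3, -2+1i, -3]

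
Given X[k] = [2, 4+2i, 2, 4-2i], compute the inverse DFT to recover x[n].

x[n] = (1/4) Σ(k=0 to 3) X[k] · e^(2πikn/4)

Computing each x[n]:
x[0] = 3
x[1] = -1
x[2] = -1
x[3] = 1

x = [3, -1, -1, 1]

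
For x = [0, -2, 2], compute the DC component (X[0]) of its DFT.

X[0] = Σ(n=0 to 2) x[n] · ω_3^0 = Σ x[n]
= (0) + (-2) + (2)

X[0] = 0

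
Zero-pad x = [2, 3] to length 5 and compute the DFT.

Original 2-point DFT: [5, -1]
Zero-padded 5-point DFT provides frequency interpolation.

DFT_5([x, 0, ...]) = [5, 2.9271-2.8532i, -0.4271-1.7634i, -0.4271+1.7634i, 2.9271+2.8532i]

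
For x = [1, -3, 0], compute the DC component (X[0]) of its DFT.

X[0] = Σ(n=0 to 2) x[n] · ω_3^0 = Σ x[n]
= (1) + (-3) + (0)

X[0] = -2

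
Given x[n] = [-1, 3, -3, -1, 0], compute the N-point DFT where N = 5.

X[k] = Σ(n=0 to 4) x[n] · ω_5^(nk)
where ω_5 = e^(-2πi/5)

Computing each X[k]:
X[0] = -2
X[1] = 3.1631-1.6776i
X[2] = -4.6631-3.6655i
X[3] = -4.6631+3.6655i
X[4] = 3.1631+1.6776i

X = [-2, 3.1631-1.6776i, -4.6631-3.6655i, -4.6631+3.6655i, 3.1631+1.6776i]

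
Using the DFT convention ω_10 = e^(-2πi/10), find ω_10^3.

ω_10^3 = e^(-2πi·3/10)
= cos(-2π·3/10) + i·sin(-2π·3/10)
= cos(-6π/10) + i·sin(-6π/10)

ω_10^3 = cos(-6π/10) + i·sin(-6π/10) = -0.3090-0.9511i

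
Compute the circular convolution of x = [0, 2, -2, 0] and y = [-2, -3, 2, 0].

(x ⊛ y)[n] = Σ(m=0 to 3) x[m] · y[(n-m) mod 4]

Computing each output sample:
(x ⊛ y)[0] = -4
(x ⊛ y)[1] = -4
(x ⊛ y)[2] = -2
(x ⊛ y)[3] = 10

x ⊛ y = [-4, -4, -2, 10]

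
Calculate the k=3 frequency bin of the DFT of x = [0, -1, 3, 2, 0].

X[3] = Σ(n=0 to 4) x[n] · ω_5^(3n) where ω_5 = e^(-2πi/5)
= (0)·ω_5^0 + (-1)·ω_5^3 + (3)·ω_5^6 + (2)·ω_5^9 + (0)·ω_5^12

X[3] = 2.3541-1.5388i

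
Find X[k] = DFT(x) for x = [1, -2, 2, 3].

X[k] = Σ(n=0 to 3) x[n] · ω_4^(nk)
where ω_4 = e^(-2πi/4)

Computing each X[k]:
X[0] = 4
X[1] = -1+5i
X[2] = 2
X[3] = -1-5i

X = [4, -1+5i, 2, -1-5i]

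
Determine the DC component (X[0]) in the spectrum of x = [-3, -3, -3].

X[0] = Σ(n=0 to 2) x[n] · ω_3^0 = Σ x[n]
= (-3) + (-3) + (-3)

X[0] = -9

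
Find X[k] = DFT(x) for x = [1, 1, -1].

X[k] = Σ(n=0 to 2) x[n] · ω_3^(nk)
where ω_3 = e^(-2πi/3)

Computing each X[k]:
X[0] = 1
X[1] = 1.0000-1.7321i
X[2] = 1.0000+1.7321i

X = [1, 1.0000-1.7321i, 1.0000+1.7321i]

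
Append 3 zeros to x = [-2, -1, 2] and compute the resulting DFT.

Original 3-point DFT: [-1, -2.5000+2.5981i, -2.5000-2.5981i]
Zero-padded 6-point DFT provides frequency interpolation.

DFT_6([x, 0, ...]) = [-1, -3.5000-0.8660i, -2.5000+2.5981i, 1, -2.5000-2.5981i, -3.5000+0.8660i]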